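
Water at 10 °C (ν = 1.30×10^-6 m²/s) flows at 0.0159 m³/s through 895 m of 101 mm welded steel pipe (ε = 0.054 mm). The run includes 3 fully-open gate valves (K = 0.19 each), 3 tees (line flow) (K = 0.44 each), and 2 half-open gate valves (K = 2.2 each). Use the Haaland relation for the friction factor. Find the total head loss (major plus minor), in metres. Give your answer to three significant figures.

V = 4Q/(πD²) = 1.985 m/s; V²/2g = 0.2007 m
Re = 1.54×10^5, ε/D = 5.35×10^-4 → f = 0.01926 (Haaland)
Major: h_f = f(L/D)·V²/2g = 0.01926·8861·0.2007 = 34.27 m
Minor: ΣK = 6.29; h_m = ΣK·V²/2g = 1.263 m
Total H_L = 34.27 + 1.263 = 35.53 m

H_L ≈ 35.5 m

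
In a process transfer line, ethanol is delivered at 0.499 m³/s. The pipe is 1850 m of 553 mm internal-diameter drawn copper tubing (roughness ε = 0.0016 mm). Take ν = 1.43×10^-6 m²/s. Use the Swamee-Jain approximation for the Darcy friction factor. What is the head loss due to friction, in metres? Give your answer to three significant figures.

V = 4Q/(πD²) = 4·0.499/(π·0.553²) = 2.078 m/s
Re = VD/ν = 2.078·0.553/1.43×10^-6 = 8.03×10^5 → turbulent
ε/D = 0.0016/553 = 2.89×10^-6
Swamee-Jain: f = 0.01211
h_f = f(L/D)V²/(2g) = 0.01211·(1850/0.553)·2.078²/(2·9.81) = 8.913 m

h_f ≈ 8.91 m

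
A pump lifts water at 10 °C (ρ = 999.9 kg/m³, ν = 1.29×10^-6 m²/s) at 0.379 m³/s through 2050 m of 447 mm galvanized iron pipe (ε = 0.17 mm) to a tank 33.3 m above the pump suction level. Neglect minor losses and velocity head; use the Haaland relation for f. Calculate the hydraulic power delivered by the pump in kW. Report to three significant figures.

V = 4Q/(πD²) = 2.415 m/s; Re = 8.37×10^5; ε/D = 3.80×10^-4; f = 0.01638
h_f = f(L/D)V²/2g = 22.34 m
Total head H = z + h_f = 33.3 + 22.34 = 55.64 m
P_hyd = ρgQH = 999.9·9.81·0.379·55.64 = 206.8 kW

P_hyd ≈ 207 kW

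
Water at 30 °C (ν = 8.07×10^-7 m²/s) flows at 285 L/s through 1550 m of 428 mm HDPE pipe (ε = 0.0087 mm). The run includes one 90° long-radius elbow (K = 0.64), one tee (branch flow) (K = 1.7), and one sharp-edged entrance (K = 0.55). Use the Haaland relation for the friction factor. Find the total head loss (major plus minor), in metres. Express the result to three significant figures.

H_L ≈ 9.19 m

V = 4Q/(πD²) = 1.981 m/s; V²/2g = 0.2000 m
Re = 1.05×10^6, ε/D = 2.03×10^-5 → f = 0.01189 (Haaland)
Major: h_f = f(L/D)·V²/2g = 0.01189·3621·0.2000 = 8.608 m
Minor: ΣK = 2.89; h_m = ΣK·V²/2g = 0.5780 m
Total H_L = 8.608 + 0.5780 = 9.186 m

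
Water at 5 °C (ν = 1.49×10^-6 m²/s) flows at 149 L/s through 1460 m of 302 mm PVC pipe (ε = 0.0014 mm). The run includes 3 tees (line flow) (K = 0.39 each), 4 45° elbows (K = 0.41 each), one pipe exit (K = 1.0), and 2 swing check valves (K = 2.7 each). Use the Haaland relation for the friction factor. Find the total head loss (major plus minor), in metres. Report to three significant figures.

V = 4Q/(πD²) = 2.080 m/s; V²/2g = 0.2205 m
Re = 4.22×10^5, ε/D = 4.64×10^-6 → f = 0.01352 (Haaland)
Major: h_f = f(L/D)·V²/2g = 0.01352·4834·0.2205 = 14.41 m
Minor: ΣK = 9.21; h_m = ΣK·V²/2g = 2.031 m
Total H_L = 14.41 + 2.031 = 16.44 m

H_L ≈ 16.4 m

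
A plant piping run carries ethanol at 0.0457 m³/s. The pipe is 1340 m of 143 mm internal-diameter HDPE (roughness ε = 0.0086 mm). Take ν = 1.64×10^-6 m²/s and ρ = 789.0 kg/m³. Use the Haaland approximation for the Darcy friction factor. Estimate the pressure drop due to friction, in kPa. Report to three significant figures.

V = 4Q/(πD²) = 4·0.0457/(π·0.143²) = 2.845 m/s
Re = VD/ν = 2.845·0.143/1.64×10^-6 = 2.48×10^5 → turbulent
ε/D = 0.0086/143 = 6.01×10^-5
Haaland: f = 0.01534
h_f = f(L/D)V²/(2g) = 0.01534·(1340/0.143)·2.845²/(2·9.81) = 59.30 m
Δp = ρg·h_f = 789.0·9.81·59.30 = 459.0 kPa

Δp ≈ 459 kPa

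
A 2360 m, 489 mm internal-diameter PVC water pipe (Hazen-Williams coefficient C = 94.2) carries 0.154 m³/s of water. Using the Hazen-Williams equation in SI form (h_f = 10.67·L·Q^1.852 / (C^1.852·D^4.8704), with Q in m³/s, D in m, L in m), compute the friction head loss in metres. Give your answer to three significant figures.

h_f ≈ 5.67 m

h_f = 10.67·2360·0.154^1.852 / (94.2^1.852·0.489^4.8704) = 5.670 m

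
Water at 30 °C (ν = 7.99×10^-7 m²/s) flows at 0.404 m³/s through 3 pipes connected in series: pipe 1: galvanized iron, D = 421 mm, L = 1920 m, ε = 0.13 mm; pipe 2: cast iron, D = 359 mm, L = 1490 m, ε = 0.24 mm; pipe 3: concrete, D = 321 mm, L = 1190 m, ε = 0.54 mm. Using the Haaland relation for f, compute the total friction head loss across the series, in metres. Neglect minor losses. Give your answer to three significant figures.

H ≈ 197 m

Pipe 1: V = 2.902 m/s, Re = 1.53×10^6, ε/D = 3.09×10^-4, f = 0.01548, h_1 = f(L/D)V²/2g = 30.30 m
Pipe 2: V = 3.991 m/s, Re = 1.79×10^6, ε/D = 6.69×10^-4, f = 0.01808, h_2 = f(L/D)V²/2g = 60.93 m
Pipe 3: V = 4.992 m/s, Re = 2.01×10^6, ε/D = 0.00168, f = 0.02252, h_3 = f(L/D)V²/2g = 106.0 m
Series → Q common, losses add: H = Σh = 197.3 m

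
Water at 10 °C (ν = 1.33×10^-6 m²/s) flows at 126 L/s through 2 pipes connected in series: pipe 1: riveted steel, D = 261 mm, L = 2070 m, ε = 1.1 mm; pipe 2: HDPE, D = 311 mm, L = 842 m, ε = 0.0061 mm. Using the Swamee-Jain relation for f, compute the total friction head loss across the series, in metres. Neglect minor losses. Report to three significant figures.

Pipe 1: V = 2.355 m/s, Re = 4.62×10^5, ε/D = 0.00421, f = 0.02919, h_1 = f(L/D)V²/2g = 65.45 m
Pipe 2: V = 1.659 m/s, Re = 3.88×10^5, ε/D = 1.96×10^-5, f = 0.01397, h_2 = f(L/D)V²/2g = 5.305 m
Series → Q common, losses add: H = Σh = 70.76 m

H ≈ 70.8 m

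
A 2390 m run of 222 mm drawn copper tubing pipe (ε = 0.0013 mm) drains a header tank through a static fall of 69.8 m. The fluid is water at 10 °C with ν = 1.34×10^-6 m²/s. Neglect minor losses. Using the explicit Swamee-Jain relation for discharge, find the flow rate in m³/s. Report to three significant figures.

Swamee-Jain (Type II): Q = -0.965·√(gD⁵h_f/L)·ln[ε/(3.7D) + √(3.17ν²L/(gD³h_f))]
√(gD⁵h_f/L) = √(9.81·0.222⁵·69.8/2390) = 0.01243
ε/(3.7D) = 1.58×10^-6; √(3.17ν²L/(gD³h_f)) = 4.26×10^-5
Q = -0.965·0.01243·ln(4.420×10^-5) = 0.1203 m³/s
Check: V = 3.11 m/s, Re = 5.15×10^5, f = 0.01312, h_f = 69.5 m ≈ 69.8 m ✓

Q ≈ 0.120 m³/s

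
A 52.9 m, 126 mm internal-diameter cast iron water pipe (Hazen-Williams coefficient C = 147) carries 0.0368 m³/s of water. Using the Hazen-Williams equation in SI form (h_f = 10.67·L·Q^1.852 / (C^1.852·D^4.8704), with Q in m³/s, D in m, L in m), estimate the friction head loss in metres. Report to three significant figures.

h_f = 10.67·52.9·0.0368^1.852 / (147^1.852·0.126^4.8704) = 2.906 m

h_f ≈ 2.91 m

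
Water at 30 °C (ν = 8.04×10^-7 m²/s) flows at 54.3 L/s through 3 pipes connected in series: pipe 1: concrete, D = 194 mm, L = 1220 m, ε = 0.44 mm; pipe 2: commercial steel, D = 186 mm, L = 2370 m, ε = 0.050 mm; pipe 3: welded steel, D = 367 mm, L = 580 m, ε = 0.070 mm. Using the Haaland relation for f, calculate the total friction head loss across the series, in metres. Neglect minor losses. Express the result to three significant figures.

Pipe 1: V = 1.837 m/s, Re = 4.43×10^5, ε/D = 0.00227, f = 0.02460, h_1 = f(L/D)V²/2g = 26.61 m
Pipe 2: V = 1.998 m/s, Re = 4.62×10^5, ε/D = 2.69×10^-4, f = 0.01599, h_2 = f(L/D)V²/2g = 41.47 m
Pipe 3: V = 0.5133 m/s, Re = 2.34×10^5, ε/D = 1.91×10^-4, f = 0.01647, h_3 = f(L/D)V²/2g = 0.3495 m
Series → Q common, losses add: H = Σh = 68.43 m

H ≈ 68.4 m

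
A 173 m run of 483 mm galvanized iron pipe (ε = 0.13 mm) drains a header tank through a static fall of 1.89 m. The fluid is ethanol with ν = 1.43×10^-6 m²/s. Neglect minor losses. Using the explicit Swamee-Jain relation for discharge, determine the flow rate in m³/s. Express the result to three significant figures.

Swamee-Jain (Type II): Q = -0.965·√(gD⁵h_f/L)·ln[ε/(3.7D) + √(3.17ν²L/(gD³h_f))]
√(gD⁵h_f/L) = √(9.81·0.483⁵·1.89/173) = 0.05308
ε/(3.7D) = 7.27×10^-5; √(3.17ν²L/(gD³h_f)) = 2.32×10^-5
Q = -0.965·0.05308·ln(9.591×10^-5) = 0.4739 m³/s
Check: V = 2.59 m/s, Re = 8.74×10^5, f = 0.01558, h_f = 1.90 m ≈ 1.89 m ✓

Q ≈ 0.474 m³/s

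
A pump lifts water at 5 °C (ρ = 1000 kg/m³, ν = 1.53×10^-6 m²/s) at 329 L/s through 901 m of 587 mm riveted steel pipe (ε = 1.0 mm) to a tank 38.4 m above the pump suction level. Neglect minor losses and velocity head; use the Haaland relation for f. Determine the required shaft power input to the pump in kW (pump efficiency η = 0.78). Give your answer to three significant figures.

P_shaft ≈ 170 kW

V = 4Q/(πD²) = 1.216 m/s; Re = 4.66×10^5; ε/D = 0.00170; f = 0.02288
h_f = f(L/D)V²/2g = 2.646 m
Total head H = z + h_f = 38.4 + 2.646 = 41.05 m
P_hyd = ρgQH = 1000·9.81·0.329·41.05 = 132.5 kW
P_shaft = P_hyd/η = 132.5/0.78 = 169.8 kW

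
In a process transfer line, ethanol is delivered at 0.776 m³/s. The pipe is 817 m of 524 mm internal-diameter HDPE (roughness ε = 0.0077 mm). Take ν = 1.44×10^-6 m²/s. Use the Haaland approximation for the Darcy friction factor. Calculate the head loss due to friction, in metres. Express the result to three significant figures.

h_f ≈ 11.7 m

V = 4Q/(πD²) = 4·0.776/(π·0.524²) = 3.598 m/s
Re = VD/ν = 3.598·0.524/1.44×10^-6 = 1.31×10^6 → turbulent
ε/D = 0.0077/524 = 1.47×10^-5
Haaland: f = 0.01141
h_f = f(L/D)V²/(2g) = 0.01141·(817/0.524)·3.598²/(2·9.81) = 11.74 m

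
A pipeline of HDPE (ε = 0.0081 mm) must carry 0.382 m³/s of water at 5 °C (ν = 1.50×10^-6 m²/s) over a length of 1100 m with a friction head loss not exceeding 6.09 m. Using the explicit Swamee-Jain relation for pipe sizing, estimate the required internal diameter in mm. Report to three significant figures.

Swamee-Jain (Type III): D = 0.66·[ε^1.25·(LQ²/(gh_f))^4.75 + ν·Q^9.4·(L/(gh_f))^5.2]^0.04
LQ²/(gh_f) = 2.687; L/(gh_f) = 18.41
Term 1 = ε^1.25·(…)^4.75 = 4.73×10^-5; Term 2 = ν·Q^9.4·(…)^5.2 = 6.70×10^-4
D = 0.66·(4.73×10^-5 + 6.70×10^-4)^0.04 = 0.4940 m = 494 mm
Check: V = 1.99 m/s, Re = 6.56×10^5, f = 0.01278, h_f = 5.76 m ≈ 6.09 m ✓

D ≈ 494 mm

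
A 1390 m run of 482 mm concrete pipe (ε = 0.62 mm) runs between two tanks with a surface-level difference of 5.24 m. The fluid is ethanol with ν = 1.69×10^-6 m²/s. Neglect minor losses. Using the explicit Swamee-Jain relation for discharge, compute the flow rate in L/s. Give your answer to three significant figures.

Swamee-Jain (Type II): Q = -0.965·√(gD⁵h_f/L)·ln[ε/(3.7D) + √(3.17ν²L/(gD³h_f))]
√(gD⁵h_f/L) = √(9.81·0.482⁵·5.24/1390) = 0.03102
ε/(3.7D) = 3.48×10^-4; √(3.17ν²L/(gD³h_f)) = 4.68×10^-5
Q = -0.965·0.03102·ln(3.944×10^-4) = 0.2346 m³/s
Check: V = 1.29 m/s, Re = 3.67×10^5, f = 0.02171, h_f = 5.27 m ≈ 5.24 m ✓

Q ≈ 235 L/s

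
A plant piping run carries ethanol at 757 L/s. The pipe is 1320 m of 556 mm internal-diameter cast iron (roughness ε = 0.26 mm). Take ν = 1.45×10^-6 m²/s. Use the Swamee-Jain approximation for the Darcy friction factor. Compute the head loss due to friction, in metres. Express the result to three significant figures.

V = 4Q/(πD²) = 4·0.757/(π·0.556²) = 3.118 m/s
Re = VD/ν = 3.118·0.556/1.45×10^-6 = 1.20×10^6 → turbulent
ε/D = 0.26/556 = 4.68×10^-4
Swamee-Jain: f = 0.01699
h_f = f(L/D)V²/(2g) = 0.01699·(1320/0.556)·3.118²/(2·9.81) = 19.98 m

h_f ≈ 20.0 m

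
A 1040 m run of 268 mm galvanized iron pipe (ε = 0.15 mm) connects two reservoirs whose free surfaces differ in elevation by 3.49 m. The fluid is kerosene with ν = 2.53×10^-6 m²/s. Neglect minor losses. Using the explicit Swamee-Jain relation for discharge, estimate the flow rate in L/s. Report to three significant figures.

Swamee-Jain (Type II): Q = -0.965·√(gD⁵h_f/L)·ln[ε/(3.7D) + √(3.17ν²L/(gD³h_f))]
√(gD⁵h_f/L) = √(9.81·0.268⁵·3.49/1040) = 0.006746
ε/(3.7D) = 1.51×10^-4; √(3.17ν²L/(gD³h_f)) = 1.79×10^-4
Q = -0.965·0.006746·ln(3.302×10^-4) = 0.05218 m³/s
Check: V = 0.925 m/s, Re = 9.80×10^4, f = 0.02072, h_f = 3.51 m ≈ 3.49 m ✓

Q ≈ 52.2 L/s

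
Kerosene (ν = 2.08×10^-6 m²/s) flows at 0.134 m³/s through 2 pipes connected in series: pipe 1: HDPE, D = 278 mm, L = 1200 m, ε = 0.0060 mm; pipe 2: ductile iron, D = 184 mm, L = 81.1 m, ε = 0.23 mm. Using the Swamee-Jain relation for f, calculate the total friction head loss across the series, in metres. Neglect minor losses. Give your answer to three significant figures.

H ≈ 28.0 m

Pipe 1: V = 2.208 m/s, Re = 2.95×10^5, ε/D = 2.16×10^-5, f = 0.01467, h_1 = f(L/D)V²/2g = 15.73 m
Pipe 2: V = 5.039 m/s, Re = 4.46×10^5, ε/D = 0.00125, f = 0.02144, h_2 = f(L/D)V²/2g = 12.23 m
Series → Q common, losses add: H = Σh = 27.96 m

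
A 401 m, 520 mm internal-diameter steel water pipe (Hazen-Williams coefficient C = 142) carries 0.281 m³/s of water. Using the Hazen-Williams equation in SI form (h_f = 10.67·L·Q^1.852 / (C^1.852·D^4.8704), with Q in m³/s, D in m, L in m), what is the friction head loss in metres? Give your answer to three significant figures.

h_f ≈ 1.02 m

h_f = 10.67·401·0.281^1.852 / (142^1.852·0.520^4.8704) = 1.017 m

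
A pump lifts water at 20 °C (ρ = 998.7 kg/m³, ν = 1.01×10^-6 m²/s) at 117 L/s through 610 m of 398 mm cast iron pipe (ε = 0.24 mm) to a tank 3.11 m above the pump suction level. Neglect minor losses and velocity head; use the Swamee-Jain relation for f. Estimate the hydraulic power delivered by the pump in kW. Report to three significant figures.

P_hyd ≈ 5.04 kW

V = 4Q/(πD²) = 0.9404 m/s; Re = 3.71×10^5; ε/D = 6.03×10^-4; f = 0.01866
h_f = f(L/D)V²/2g = 1.289 m
Total head H = z + h_f = 3.11 + 1.289 = 4.399 m
P_hyd = ρgQH = 998.7·9.81·0.117·4.399 = 5.043 kW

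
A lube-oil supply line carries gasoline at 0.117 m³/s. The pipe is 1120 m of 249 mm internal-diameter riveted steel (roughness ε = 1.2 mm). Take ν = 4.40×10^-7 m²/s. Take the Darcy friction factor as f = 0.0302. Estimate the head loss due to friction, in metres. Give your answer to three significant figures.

h_f ≈ 40.0 m

V = 4Q/(πD²) = 4·0.117/(π·0.249²) = 2.403 m/s
h_f = f(L/D)V²/(2g) = 0.03020·(1120/0.249)·2.403²/(2·9.81) = 39.97 m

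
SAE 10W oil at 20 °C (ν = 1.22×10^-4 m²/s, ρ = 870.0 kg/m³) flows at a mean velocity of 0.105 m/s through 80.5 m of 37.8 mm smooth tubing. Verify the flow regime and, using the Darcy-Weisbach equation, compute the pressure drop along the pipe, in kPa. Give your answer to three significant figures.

Δp ≈ 20.1 kPa

Re = VD/ν = 0.105·0.03780/1.22×10^-4 = 32.5 → laminar (Re < 2300)
f = 64/Re = 1.967
h_f = f(L/D)V²/(2g) = 1.967·(80.5/0.03780)·0.105²/(2·9.81) = 2.354 m
Δp = ρg·h_f = 870.0·9.81·2.354 = 20.09 kPa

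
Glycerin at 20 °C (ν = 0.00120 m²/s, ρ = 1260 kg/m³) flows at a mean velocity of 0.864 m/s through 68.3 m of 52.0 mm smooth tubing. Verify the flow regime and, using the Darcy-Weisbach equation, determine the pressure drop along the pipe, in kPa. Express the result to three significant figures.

Δp ≈ 1060 kPa

Re = VD/ν = 0.864·0.05200/0.00120 = 37.4 → laminar (Re < 2300)
f = 64/Re = 1.709
h_f = f(L/D)V²/(2g) = 1.709·(68.3/0.05200)·0.864²/(2·9.81) = 85.43 m
Δp = ρg·h_f = 1260·9.81·85.43 = 1056 kPa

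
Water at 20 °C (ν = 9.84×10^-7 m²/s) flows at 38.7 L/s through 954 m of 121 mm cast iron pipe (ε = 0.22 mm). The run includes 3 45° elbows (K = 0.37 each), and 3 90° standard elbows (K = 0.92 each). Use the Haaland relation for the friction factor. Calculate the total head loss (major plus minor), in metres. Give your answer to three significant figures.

V = 4Q/(πD²) = 3.366 m/s; V²/2g = 0.5773 m
Re = 4.14×10^5, ε/D = 0.00182 → f = 0.02330 (Haaland)
Major: h_f = f(L/D)·V²/2g = 0.02330·7884·0.5773 = 106.0 m
Minor: ΣK = 3.87; h_m = ΣK·V²/2g = 2.234 m
Total H_L = 106.0 + 2.234 = 108.3 m

H_L ≈ 108 m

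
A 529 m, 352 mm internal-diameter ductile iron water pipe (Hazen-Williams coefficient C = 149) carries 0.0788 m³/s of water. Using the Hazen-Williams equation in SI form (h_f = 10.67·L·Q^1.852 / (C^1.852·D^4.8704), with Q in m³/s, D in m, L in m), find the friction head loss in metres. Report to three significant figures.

h_f ≈ 0.779 m

h_f = 10.67·529·0.0788^1.852 / (149^1.852·0.352^4.8704) = 0.7794 m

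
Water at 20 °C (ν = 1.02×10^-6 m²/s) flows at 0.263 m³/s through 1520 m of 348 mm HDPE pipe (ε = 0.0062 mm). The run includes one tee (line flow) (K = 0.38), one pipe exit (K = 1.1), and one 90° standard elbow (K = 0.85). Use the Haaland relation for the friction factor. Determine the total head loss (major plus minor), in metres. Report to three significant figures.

V = 4Q/(πD²) = 2.765 m/s; V²/2g = 0.3897 m
Re = 9.43×10^5, ε/D = 1.78×10^-5 → f = 0.01202 (Haaland)
Major: h_f = f(L/D)·V²/2g = 0.01202·4368·0.3897 = 20.46 m
Minor: ΣK = 2.33; h_m = ΣK·V²/2g = 0.9080 m
Total H_L = 20.46 + 0.9080 = 21.37 m

H_L ≈ 21.4 m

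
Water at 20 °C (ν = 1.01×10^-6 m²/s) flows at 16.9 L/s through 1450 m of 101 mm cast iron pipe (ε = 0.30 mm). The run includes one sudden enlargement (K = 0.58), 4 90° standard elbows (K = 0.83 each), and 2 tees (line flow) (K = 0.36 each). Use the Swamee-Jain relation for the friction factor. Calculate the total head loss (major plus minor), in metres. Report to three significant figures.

H_L ≈ 88.7 m

V = 4Q/(πD²) = 2.109 m/s; V²/2g = 0.2268 m
Re = 2.11×10^5, ε/D = 0.00297 → f = 0.02691 (Swamee-Jain)
Major: h_f = f(L/D)·V²/2g = 0.02691·14356·0.2268 = 87.62 m
Minor: ΣK = 4.62; h_m = ΣK·V²/2g = 1.048 m
Total H_L = 87.62 + 1.048 = 88.66 m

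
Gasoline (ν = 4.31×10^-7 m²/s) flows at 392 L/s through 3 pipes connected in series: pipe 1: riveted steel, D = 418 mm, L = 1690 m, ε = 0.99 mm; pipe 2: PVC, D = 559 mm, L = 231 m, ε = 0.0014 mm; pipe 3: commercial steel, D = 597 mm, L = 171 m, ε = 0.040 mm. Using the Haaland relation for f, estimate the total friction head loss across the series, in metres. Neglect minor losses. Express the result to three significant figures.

H ≈ 42.3 m

Pipe 1: V = 2.857 m/s, Re = 2.77×10^6, ε/D = 0.00237, f = 0.02461, h_1 = f(L/D)V²/2g = 41.38 m
Pipe 2: V = 1.597 m/s, Re = 2.07×10^6, ε/D = 2.50×10^-6, f = 0.01036, h_2 = f(L/D)V²/2g = 0.5564 m
Pipe 3: V = 1.400 m/s, Re = 1.94×10^6, ε/D = 6.70×10^-5, f = 0.01212, h_3 = f(L/D)V²/2g = 0.3471 m
Series → Q common, losses add: H = Σh = 42.29 m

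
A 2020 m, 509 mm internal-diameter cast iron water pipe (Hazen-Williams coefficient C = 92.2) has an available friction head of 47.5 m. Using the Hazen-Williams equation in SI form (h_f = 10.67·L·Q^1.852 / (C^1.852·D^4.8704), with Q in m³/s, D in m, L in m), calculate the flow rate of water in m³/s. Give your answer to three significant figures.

Rearranging: Q = [h_f·C^1.852·D^4.8704 / (10.67·L)]^(1/1.852)
Q = [47.5·92.2^1.852·0.509^4.8704 / (10.67·2020)]^0.540 = 0.5740 m³/s

Q ≈ 0.574 m³/s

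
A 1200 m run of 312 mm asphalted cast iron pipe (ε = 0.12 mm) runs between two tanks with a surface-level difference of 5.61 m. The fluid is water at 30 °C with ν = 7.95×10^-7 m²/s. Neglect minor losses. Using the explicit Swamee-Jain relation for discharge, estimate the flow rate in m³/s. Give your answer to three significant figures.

Swamee-Jain (Type II): Q = -0.965·√(gD⁵h_f/L)·ln[ε/(3.7D) + √(3.17ν²L/(gD³h_f))]
√(gD⁵h_f/L) = √(9.81·0.312⁵·5.61/1200) = 0.01164
ε/(3.7D) = 1.04×10^-4; √(3.17ν²L/(gD³h_f)) = 3.79×10^-5
Q = -0.965·0.01164·ln(1.419×10^-4) = 0.09956 m³/s
Check: V = 1.30 m/s, Re = 5.11×10^5, f = 0.01699, h_f = 5.65 m ≈ 5.61 m ✓

Q ≈ 0.0996 m³/s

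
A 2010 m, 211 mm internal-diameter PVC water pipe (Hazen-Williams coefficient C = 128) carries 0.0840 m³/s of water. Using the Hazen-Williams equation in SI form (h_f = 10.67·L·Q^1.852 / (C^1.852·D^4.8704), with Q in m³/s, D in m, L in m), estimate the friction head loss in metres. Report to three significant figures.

h_f ≈ 53.4 m

h_f = 10.67·2010·0.0840^1.852 / (128^1.852·0.211^4.8704) = 53.41 m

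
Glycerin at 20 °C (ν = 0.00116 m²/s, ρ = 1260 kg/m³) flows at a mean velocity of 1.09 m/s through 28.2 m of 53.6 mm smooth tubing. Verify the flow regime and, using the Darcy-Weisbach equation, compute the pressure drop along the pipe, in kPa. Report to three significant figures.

Re = VD/ν = 1.09·0.05360/0.00116 = 50.4 → laminar (Re < 2300)
f = 64/Re = 1.271
h_f = f(L/D)V²/(2g) = 1.271·(28.2/0.05360)·1.09²/(2·9.81) = 40.48 m
Δp = ρg·h_f = 1260·9.81·40.48 = 500.4 kPa

Δp ≈ 500 kPa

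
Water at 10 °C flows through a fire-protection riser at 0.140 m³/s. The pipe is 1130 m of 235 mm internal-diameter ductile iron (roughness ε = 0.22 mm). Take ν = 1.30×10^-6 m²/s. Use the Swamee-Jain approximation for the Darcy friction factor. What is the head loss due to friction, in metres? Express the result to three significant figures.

h_f ≈ 51.0 m

V = 4Q/(πD²) = 4·0.140/(π·0.235²) = 3.228 m/s
Re = VD/ν = 3.228·0.235/1.30×10^-6 = 5.83×10^5 → turbulent
ε/D = 0.22/235 = 9.36×10^-4
Swamee-Jain: f = 0.01998
h_f = f(L/D)V²/(2g) = 0.01998·(1130/0.235)·3.228²/(2·9.81) = 51.01 m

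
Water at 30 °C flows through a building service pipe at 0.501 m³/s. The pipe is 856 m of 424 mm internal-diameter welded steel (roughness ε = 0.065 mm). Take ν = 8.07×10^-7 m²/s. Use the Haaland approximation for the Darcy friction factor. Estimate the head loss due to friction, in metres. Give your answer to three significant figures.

V = 4Q/(πD²) = 4·0.501/(π·0.424²) = 3.548 m/s
Re = VD/ν = 3.548·0.424/8.07×10^-7 = 1.86×10^6 → turbulent
ε/D = 0.065/424 = 1.53×10^-4
Haaland: f = 0.01362
h_f = f(L/D)V²/(2g) = 0.01362·(856/0.424)·3.548²/(2·9.81) = 17.64 m

h_f ≈ 17.6 m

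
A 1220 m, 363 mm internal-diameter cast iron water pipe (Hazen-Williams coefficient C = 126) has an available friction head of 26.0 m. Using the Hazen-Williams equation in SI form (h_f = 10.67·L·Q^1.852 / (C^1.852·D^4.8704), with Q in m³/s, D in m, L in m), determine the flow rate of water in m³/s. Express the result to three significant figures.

Q ≈ 0.306 m³/s

Rearranging: Q = [h_f·C^1.852·D^4.8704 / (10.67·L)]^(1/1.852)
Q = [26.0·126^1.852·0.363^4.8704 / (10.67·1220)]^0.540 = 0.3058 m³/s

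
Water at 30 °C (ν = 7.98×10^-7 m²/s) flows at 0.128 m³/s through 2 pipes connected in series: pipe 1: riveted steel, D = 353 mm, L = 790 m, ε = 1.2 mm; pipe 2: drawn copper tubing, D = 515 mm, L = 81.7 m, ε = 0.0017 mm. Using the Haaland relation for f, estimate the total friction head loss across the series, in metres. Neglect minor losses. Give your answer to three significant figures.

H ≈ 5.38 m

Pipe 1: V = 1.308 m/s, Re = 5.79×10^5, ε/D = 0.00340, f = 0.02736, h_1 = f(L/D)V²/2g = 5.338 m
Pipe 2: V = 0.6145 m/s, Re = 3.97×10^5, ε/D = 3.30×10^-6, f = 0.01365, h_2 = f(L/D)V²/2g = 0.04168 m
Series → Q common, losses add: H = Σh = 5.380 m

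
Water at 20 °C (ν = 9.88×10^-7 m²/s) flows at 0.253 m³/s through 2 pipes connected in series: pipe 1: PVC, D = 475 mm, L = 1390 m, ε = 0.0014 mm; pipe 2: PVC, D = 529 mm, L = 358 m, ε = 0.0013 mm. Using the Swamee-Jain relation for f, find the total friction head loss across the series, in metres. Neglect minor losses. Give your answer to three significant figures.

Pipe 1: V = 1.428 m/s, Re = 6.86×10^5, ε/D = 2.95×10^-6, f = 0.01244, h_1 = f(L/D)V²/2g = 3.781 m
Pipe 2: V = 1.151 m/s, Re = 6.16×10^5, ε/D = 2.46×10^-6, f = 0.01266, h_2 = f(L/D)V²/2g = 0.5786 m
Series → Q common, losses add: H = Σh = 4.360 m

H ≈ 4.36 m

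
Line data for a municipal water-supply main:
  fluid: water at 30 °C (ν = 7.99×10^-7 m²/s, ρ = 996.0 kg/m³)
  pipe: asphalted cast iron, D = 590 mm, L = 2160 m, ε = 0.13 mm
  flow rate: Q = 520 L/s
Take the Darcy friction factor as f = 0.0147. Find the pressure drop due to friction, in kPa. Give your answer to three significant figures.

V = 4Q/(πD²) = 4·0.520/(π·0.590²) = 1.902 m/s
h_f = f(L/D)V²/(2g) = 0.01470·(2160/0.590)·1.902²/(2·9.81) = 9.923 m
Δp = ρg·h_f = 996.0·9.81·9.923 = 96.95 kPa

Δp ≈ 97.0 kPa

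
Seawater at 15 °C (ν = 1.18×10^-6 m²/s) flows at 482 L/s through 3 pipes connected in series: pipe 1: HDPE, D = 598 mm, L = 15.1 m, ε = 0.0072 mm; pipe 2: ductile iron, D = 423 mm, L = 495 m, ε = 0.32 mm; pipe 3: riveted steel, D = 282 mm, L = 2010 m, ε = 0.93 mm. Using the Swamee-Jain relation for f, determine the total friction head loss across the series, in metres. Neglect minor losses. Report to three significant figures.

H ≈ 597 m

Pipe 1: V = 1.716 m/s, Re = 8.70×10^5, ε/D = 1.20×10^-5, f = 0.01216, h_1 = f(L/D)V²/2g = 0.04607 m
Pipe 2: V = 3.430 m/s, Re = 1.23×10^6, ε/D = 7.57×10^-4, f = 0.01876, h_2 = f(L/D)V²/2g = 13.16 m
Pipe 3: V = 7.717 m/s, Re = 1.84×10^6, ε/D = 0.00330, f = 0.02699, h_3 = f(L/D)V²/2g = 583.9 m
Series → Q common, losses add: H = Σh = 597.1 m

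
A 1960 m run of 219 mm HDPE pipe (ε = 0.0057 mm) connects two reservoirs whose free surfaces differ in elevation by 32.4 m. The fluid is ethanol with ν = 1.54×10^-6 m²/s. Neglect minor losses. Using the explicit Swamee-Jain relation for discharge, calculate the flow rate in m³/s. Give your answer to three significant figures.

Swamee-Jain (Type II): Q = -0.965·√(gD⁵h_f/L)·ln[ε/(3.7D) + √(3.17ν²L/(gD³h_f))]
√(gD⁵h_f/L) = √(9.81·0.219⁵·32.4/1960) = 0.009038
ε/(3.7D) = 7.03×10^-6; √(3.17ν²L/(gD³h_f)) = 6.64×10^-5
Q = -0.965·0.009038·ln(7.347×10^-5) = 0.08302 m³/s
Check: V = 2.20 m/s, Re = 3.13×10^5, f = 0.01457, h_f = 32.3 m ≈ 32.4 m ✓

Q ≈ 0.0830 m³/s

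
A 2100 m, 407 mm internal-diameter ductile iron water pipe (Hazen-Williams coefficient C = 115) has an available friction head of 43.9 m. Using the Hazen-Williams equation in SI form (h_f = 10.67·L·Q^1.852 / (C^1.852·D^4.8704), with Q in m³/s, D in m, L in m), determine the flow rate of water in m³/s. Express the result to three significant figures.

Rearranging: Q = [h_f·C^1.852·D^4.8704 / (10.67·L)]^(1/1.852)
Q = [43.9·115^1.852·0.407^4.8704 / (10.67·2100)]^0.540 = 0.3731 m³/s

Q ≈ 0.373 m³/s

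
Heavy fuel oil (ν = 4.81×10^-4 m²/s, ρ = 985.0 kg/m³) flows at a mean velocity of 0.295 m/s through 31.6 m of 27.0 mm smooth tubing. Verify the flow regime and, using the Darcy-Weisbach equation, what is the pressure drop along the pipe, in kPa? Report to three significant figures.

Re = VD/ν = 0.295·0.02700/4.81×10^-4 = 16.6 → laminar (Re < 2300)
f = 64/Re = 3.865
h_f = f(L/D)V²/(2g) = 3.865·(31.6/0.02700)·0.295²/(2·9.81) = 20.06 m
Δp = ρg·h_f = 985.0·9.81·20.06 = 193.9 kPa

Δp ≈ 194 kPa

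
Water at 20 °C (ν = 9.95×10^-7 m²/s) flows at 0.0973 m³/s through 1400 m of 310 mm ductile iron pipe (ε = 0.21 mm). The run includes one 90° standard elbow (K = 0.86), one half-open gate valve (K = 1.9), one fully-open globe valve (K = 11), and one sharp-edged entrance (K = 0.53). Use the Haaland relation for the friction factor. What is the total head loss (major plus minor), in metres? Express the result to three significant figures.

V = 4Q/(πD²) = 1.289 m/s; V²/2g = 0.08470 m
Re = 4.02×10^5, ε/D = 6.77×10^-4 → f = 0.01878 (Haaland)
Major: h_f = f(L/D)·V²/2g = 0.01878·4516·0.08470 = 7.182 m
Minor: ΣK = 14.3; h_m = ΣK·V²/2g = 1.210 m
Total H_L = 7.182 + 1.210 = 8.393 m

H_L ≈ 8.39 m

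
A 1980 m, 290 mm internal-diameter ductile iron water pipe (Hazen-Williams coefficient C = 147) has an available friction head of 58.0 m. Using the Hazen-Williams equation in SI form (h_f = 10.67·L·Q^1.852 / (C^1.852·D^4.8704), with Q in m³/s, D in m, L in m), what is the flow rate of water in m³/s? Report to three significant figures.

Q ≈ 0.235 m³/s

Rearranging: Q = [h_f·C^1.852·D^4.8704 / (10.67·L)]^(1/1.852)
Q = [58.0·147^1.852·0.290^4.8704 / (10.67·1980)]^0.540 = 0.2347 m³/s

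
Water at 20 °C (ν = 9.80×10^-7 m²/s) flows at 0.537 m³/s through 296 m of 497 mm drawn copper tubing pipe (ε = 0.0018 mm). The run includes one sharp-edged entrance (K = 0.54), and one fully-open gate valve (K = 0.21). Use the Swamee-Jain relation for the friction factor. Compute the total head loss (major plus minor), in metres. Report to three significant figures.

V = 4Q/(πD²) = 2.768 m/s; V²/2g = 0.3905 m
Re = 1.40×10^6, ε/D = 3.62×10^-6 → f = 0.01108 (Swamee-Jain)
Major: h_f = f(L/D)·V²/2g = 0.01108·595.6·0.3905 = 2.578 m
Minor: ΣK = 0.750; h_m = ΣK·V²/2g = 0.2929 m
Total H_L = 2.578 + 0.2929 = 2.871 m

H_L ≈ 2.87 m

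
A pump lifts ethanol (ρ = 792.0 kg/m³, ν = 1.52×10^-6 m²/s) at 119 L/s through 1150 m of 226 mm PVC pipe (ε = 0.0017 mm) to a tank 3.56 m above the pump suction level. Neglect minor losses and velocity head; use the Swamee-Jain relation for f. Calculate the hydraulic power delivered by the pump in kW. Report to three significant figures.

P_hyd ≈ 31.8 kW

V = 4Q/(πD²) = 2.966 m/s; Re = 4.41×10^5; ε/D = 7.52×10^-6; f = 0.01350
h_f = f(L/D)V²/2g = 30.81 m
Total head H = z + h_f = 3.56 + 30.81 = 34.37 m
P_hyd = ρgQH = 792.0·9.81·0.119·34.37 = 31.78 kW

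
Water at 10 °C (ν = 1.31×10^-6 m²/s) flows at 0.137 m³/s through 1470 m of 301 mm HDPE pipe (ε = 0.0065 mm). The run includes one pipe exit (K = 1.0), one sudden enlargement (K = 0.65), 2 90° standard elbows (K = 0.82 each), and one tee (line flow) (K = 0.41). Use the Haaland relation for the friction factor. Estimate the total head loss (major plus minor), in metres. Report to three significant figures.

H_L ≈ 13.2 m

V = 4Q/(πD²) = 1.925 m/s; V²/2g = 0.1889 m
Re = 4.42×10^5, ε/D = 2.16×10^-5 → f = 0.01359 (Haaland)
Major: h_f = f(L/D)·V²/2g = 0.01359·4884·0.1889 = 12.54 m
Minor: ΣK = 3.70; h_m = ΣK·V²/2g = 0.6990 m
Total H_L = 12.54 + 0.6990 = 13.24 m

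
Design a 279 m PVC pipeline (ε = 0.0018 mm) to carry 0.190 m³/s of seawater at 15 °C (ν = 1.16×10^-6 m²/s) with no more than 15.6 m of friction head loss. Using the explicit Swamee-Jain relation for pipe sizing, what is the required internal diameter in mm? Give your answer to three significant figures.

D ≈ 232 mm

Swamee-Jain (Type III): D = 0.66·[ε^1.25·(LQ²/(gh_f))^4.75 + ν·Q^9.4·(L/(gh_f))^5.2]^0.04
LQ²/(gh_f) = 0.06581; L/(gh_f) = 1.823
Term 1 = ε^1.25·(…)^4.75 = 1.61×10^-13; Term 2 = ν·Q^9.4·(…)^5.2 = 4.37×10^-12
D = 0.66·(1.61×10^-13 + 4.37×10^-12)^0.04 = 0.2322 m = 232 mm
Check: V = 4.49 m/s, Re = 8.98×10^5, f = 0.01200, h_f = 14.8 m ≈ 15.6 m ✓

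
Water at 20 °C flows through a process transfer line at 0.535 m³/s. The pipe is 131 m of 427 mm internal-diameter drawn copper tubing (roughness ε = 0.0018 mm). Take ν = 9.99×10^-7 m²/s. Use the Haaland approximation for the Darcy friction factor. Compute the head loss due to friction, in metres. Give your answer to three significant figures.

V = 4Q/(πD²) = 4·0.535/(π·0.427²) = 3.736 m/s
Re = VD/ν = 3.736·0.427/9.99×10^-7 = 1.60×10^6 → turbulent
ε/D = 0.0018/427 = 4.22×10^-6
Haaland: f = 0.01082
h_f = f(L/D)V²/(2g) = 0.01082·(131/0.427)·3.736²/(2·9.81) = 2.363 m

h_f ≈ 2.36 m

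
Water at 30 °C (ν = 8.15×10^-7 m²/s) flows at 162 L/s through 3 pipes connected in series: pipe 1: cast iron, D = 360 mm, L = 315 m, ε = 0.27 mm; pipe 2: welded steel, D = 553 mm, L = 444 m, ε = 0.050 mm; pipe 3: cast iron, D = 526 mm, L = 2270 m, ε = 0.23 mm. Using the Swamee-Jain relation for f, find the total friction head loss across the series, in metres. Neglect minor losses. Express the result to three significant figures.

Pipe 1: V = 1.592 m/s, Re = 7.03×10^5, ε/D = 7.50×10^-4, f = 0.01897, h_1 = f(L/D)V²/2g = 2.143 m
Pipe 2: V = 0.6745 m/s, Re = 4.58×10^5, ε/D = 9.04×10^-5, f = 0.01451, h_2 = f(L/D)V²/2g = 0.2701 m
Pipe 3: V = 0.7455 m/s, Re = 4.81×10^5, ε/D = 4.37×10^-4, f = 0.01741, h_3 = f(L/D)V²/2g = 2.128 m
Series → Q common, losses add: H = Σh = 4.541 m

H ≈ 4.54 m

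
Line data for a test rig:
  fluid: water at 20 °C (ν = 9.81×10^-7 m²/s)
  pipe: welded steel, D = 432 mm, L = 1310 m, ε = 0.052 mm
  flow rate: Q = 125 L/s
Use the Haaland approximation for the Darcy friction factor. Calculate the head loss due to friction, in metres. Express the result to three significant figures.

V = 4Q/(πD²) = 4·0.125/(π·0.432²) = 0.8528 m/s
Re = VD/ν = 0.8528·0.432/9.81×10^-7 = 3.76×10^5 → turbulent
ε/D = 0.052/432 = 1.20×10^-4
Haaland: f = 0.01497
h_f = f(L/D)V²/(2g) = 0.01497·(1310/0.432)·0.8528²/(2·9.81) = 1.683 m

h_f ≈ 1.68 m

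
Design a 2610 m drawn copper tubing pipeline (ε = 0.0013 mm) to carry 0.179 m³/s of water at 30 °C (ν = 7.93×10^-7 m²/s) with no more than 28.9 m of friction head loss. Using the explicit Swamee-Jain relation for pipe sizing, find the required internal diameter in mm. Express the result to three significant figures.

Swamee-Jain (Type III): D = 0.66·[ε^1.25·(LQ²/(gh_f))^4.75 + ν·Q^9.4·(L/(gh_f))^5.2]^0.04
LQ²/(gh_f) = 0.2950; L/(gh_f) = 9.206
Term 1 = ε^1.25·(…)^4.75 = 1.33×10^-10; Term 2 = ν·Q^9.4·(…)^5.2 = 7.75×10^-9
D = 0.66·(1.33×10^-10 + 7.75×10^-9)^0.04 = 0.3129 m = 313 mm
Check: V = 2.33 m/s, Re = 9.19×10^5, f = 0.01187, h_f = 27.4 m ≈ 28.9 m ✓

D ≈ 313 mm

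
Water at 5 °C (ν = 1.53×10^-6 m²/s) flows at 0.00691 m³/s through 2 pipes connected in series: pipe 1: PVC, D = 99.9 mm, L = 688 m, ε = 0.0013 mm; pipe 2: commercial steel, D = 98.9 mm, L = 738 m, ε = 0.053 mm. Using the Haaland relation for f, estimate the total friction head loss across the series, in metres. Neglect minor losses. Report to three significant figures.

H ≈ 12.2 m

Pipe 1: V = 0.8816 m/s, Re = 5.76×10^4, ε/D = 1.30×10^-5, f = 0.02011, h_1 = f(L/D)V²/2g = 5.485 m
Pipe 2: V = 0.8995 m/s, Re = 5.81×10^4, ε/D = 5.36×10^-4, f = 0.02182, h_2 = f(L/D)V²/2g = 6.715 m
Series → Q common, losses add: H = Σh = 12.20 m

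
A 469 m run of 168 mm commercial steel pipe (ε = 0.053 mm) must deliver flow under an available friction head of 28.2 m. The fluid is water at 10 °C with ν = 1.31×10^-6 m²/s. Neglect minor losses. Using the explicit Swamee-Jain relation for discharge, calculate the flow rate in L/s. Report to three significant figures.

Q ≈ 76.8 L/s

Swamee-Jain (Type II): Q = -0.965·√(gD⁵h_f/L)·ln[ε/(3.7D) + √(3.17ν²L/(gD³h_f))]
√(gD⁵h_f/L) = √(9.81·0.168⁵·28.2/469) = 0.008885
ε/(3.7D) = 8.53×10^-5; √(3.17ν²L/(gD³h_f)) = 4.41×10^-5
Q = -0.965·0.008885·ln(1.294×10^-4) = 0.07676 m³/s
Check: V = 3.46 m/s, Re = 4.44×10^5, f = 0.01663, h_f = 28.4 m ≈ 28.2 m ✓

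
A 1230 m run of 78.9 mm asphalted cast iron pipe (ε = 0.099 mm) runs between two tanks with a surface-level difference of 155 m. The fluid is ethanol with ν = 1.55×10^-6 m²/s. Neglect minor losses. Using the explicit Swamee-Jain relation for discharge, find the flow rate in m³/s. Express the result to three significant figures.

Q ≈ 0.0145 m³/s

Swamee-Jain (Type II): Q = -0.965·√(gD⁵h_f/L)·ln[ε/(3.7D) + √(3.17ν²L/(gD³h_f))]
√(gD⁵h_f/L) = √(9.81·0.0789⁵·155/1230) = 0.001944
ε/(3.7D) = 3.39×10^-4; √(3.17ν²L/(gD³h_f)) = 1.12×10^-4
Q = -0.965·0.001944·ln(4.511×10^-4) = 0.01445 m³/s
Check: V = 2.96 m/s, Re = 1.50×10^5, f = 0.02251, h_f = 156 m ≈ 155 m ✓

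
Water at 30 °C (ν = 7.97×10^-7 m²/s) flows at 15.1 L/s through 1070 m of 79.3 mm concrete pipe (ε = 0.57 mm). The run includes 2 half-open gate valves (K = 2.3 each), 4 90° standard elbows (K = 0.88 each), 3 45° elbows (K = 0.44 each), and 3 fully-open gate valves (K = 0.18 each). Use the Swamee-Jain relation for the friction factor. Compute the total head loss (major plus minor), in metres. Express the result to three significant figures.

V = 4Q/(πD²) = 3.057 m/s; V²/2g = 0.4764 m
Re = 3.04×10^5, ε/D = 0.00719 → f = 0.03437 (Swamee-Jain)
Major: h_f = f(L/D)·V²/2g = 0.03437·13493·0.4764 = 220.9 m
Minor: ΣK = 9.98; h_m = ΣK·V²/2g = 4.755 m
Total H_L = 220.9 + 4.755 = 225.7 m

H_L ≈ 226 m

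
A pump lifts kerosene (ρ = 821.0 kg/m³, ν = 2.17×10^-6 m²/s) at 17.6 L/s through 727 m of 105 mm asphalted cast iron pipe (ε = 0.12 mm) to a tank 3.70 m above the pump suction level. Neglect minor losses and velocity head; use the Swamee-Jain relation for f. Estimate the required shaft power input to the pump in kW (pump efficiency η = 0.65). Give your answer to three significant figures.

P_shaft ≈ 8.07 kW

V = 4Q/(πD²) = 2.033 m/s; Re = 9.83×10^4; ε/D = 0.00114; f = 0.02286
h_f = f(L/D)V²/2g = 33.33 m
Total head H = z + h_f = 3.70 + 33.33 = 37.03 m
P_hyd = ρgQH = 821.0·9.81·0.0176·37.03 = 5.249 kW
P_shaft = P_hyd/η = 5.249/0.65 = 8.075 kW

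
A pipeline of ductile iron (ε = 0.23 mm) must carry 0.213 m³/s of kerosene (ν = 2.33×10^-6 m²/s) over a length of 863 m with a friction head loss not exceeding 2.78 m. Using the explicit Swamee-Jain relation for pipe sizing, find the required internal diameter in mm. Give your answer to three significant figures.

D ≈ 472 mm

Swamee-Jain (Type III): D = 0.66·[ε^1.25·(LQ²/(gh_f))^4.75 + ν·Q^9.4·(L/(gh_f))^5.2]^0.04
LQ²/(gh_f) = 1.436; L/(gh_f) = 31.64
Term 1 = ε^1.25·(…)^4.75 = 1.58×10^-4; Term 2 = ν·Q^9.4·(…)^5.2 = 7.17×10^-5
D = 0.66·(1.58×10^-4 + 7.17×10^-5)^0.04 = 0.4720 m = 472 mm
Check: V = 1.22 m/s, Re = 2.47×10^5, f = 0.01853, h_f = 2.56 m ≈ 2.78 m ✓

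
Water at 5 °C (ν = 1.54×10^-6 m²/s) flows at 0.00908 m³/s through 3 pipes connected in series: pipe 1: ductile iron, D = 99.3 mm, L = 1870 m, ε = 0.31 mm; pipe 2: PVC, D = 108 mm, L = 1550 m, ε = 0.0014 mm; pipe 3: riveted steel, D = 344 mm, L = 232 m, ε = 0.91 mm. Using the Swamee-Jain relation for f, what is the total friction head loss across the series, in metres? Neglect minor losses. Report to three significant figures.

H ≈ 51.4 m

Pipe 1: V = 1.172 m/s, Re = 7.56×10^4, ε/D = 0.00312, f = 0.02839, h_1 = f(L/D)V²/2g = 37.45 m
Pipe 2: V = 0.9912 m/s, Re = 6.95×10^4, ε/D = 1.30×10^-5, f = 0.01937, h_2 = f(L/D)V²/2g = 13.92 m
Pipe 3: V = 0.09770 m/s, Re = 2.18×10^4, ε/D = 0.00265, f = 0.03089, h_3 = f(L/D)V²/2g = 0.01013 m
Series → Q common, losses add: H = Σh = 51.38 m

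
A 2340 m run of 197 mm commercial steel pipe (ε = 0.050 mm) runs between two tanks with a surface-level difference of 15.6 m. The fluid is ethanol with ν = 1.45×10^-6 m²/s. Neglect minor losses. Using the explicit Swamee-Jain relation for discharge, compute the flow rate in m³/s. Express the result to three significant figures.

Swamee-Jain (Type II): Q = -0.965·√(gD⁵h_f/L)·ln[ε/(3.7D) + √(3.17ν²L/(gD³h_f))]
√(gD⁵h_f/L) = √(9.81·0.197⁵·15.6/2340) = 0.004405
ε/(3.7D) = 6.86×10^-5; √(3.17ν²L/(gD³h_f)) = 1.15×10^-4
Q = -0.965·0.004405·ln(1.841×10^-4) = 0.03656 m³/s
Check: V = 1.20 m/s, Re = 1.63×10^5, f = 0.01795, h_f = 15.6 m ≈ 15.6 m ✓

Q ≈ 0.0366 m³/s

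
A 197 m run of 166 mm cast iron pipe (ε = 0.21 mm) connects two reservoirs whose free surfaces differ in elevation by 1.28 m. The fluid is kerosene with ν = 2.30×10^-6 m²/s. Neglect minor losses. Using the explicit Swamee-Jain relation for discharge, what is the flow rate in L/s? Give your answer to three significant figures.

Q ≈ 20.4 L/s

Swamee-Jain (Type II): Q = -0.965·√(gD⁵h_f/L)·ln[ε/(3.7D) + √(3.17ν²L/(gD³h_f))]
√(gD⁵h_f/L) = √(9.81·0.166⁵·1.28/197) = 0.002835
ε/(3.7D) = 3.42×10^-4; √(3.17ν²L/(gD³h_f)) = 2.40×10^-4
Q = -0.965·0.002835·ln(5.817×10^-4) = 0.02038 m³/s
Check: V = 0.942 m/s, Re = 6.80×10^4, f = 0.02407, h_f = 1.29 m ≈ 1.28 m ✓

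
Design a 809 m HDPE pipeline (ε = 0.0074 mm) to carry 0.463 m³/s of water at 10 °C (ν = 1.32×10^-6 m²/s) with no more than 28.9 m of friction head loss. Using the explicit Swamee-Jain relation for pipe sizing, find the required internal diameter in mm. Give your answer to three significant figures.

Swamee-Jain (Type III): D = 0.66·[ε^1.25·(LQ²/(gh_f))^4.75 + ν·Q^9.4·(L/(gh_f))^5.2]^0.04
LQ²/(gh_f) = 0.6117; L/(gh_f) = 2.854
Term 1 = ε^1.25·(…)^4.75 = 3.74×10^-8; Term 2 = ν·Q^9.4·(…)^5.2 = 2.21×10^-7
D = 0.66·(3.74×10^-8 + 2.21×10^-7)^0.04 = 0.3598 m = 360 mm
Check: V = 4.55 m/s, Re = 1.24×10^6, f = 0.01175, h_f = 27.9 m ≈ 28.9 m ✓

D ≈ 360 mm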